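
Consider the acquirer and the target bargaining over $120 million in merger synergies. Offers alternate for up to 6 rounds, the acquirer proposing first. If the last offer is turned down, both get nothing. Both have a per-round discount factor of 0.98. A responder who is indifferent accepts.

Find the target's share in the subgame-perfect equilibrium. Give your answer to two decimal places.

113.08

Round 6 (the target proposes): rejection yields 0 for the acquirer; the target offers 0 and keeps 120.
Round 5 (the acquirer proposes): the target can get 120 next round, worth 0.98 × 120 = 117.6 now. The acquirer offers 117.6 and keeps 120 − 117.6 = 2.4.
Round 4 (the target proposes): the acquirer can get 2.4 next round, worth 0.98 × 2.4 = 2.352 now; the target offers that and keeps 117.648.
Round 3 (the acquirer proposes): the target can get 117.648 next round, worth 0.98 × 117.648 = 115.29504 now; the acquirer offers that and keeps 4.70496.
Round 2 (the target proposes): the acquirer can get 4.70496 next round, worth 0.98 × 4.70496 = 4.6108608 now; the target offers that and keeps 115.3891392.
Round 1 (the acquirer proposes): the target can get 115.3891392 next round, worth 0.98 × 115.3891392 = 113.081356416 now, so the acquirer offers 113.081356416, keeping 6.918643584.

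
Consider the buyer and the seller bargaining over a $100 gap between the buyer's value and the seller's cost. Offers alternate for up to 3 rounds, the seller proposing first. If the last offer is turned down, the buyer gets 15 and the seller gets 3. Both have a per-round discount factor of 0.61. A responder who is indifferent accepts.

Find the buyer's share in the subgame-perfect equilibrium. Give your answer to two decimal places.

Solve by backward induction from round 3.
Round 3 (the seller proposes): the buyer gets 15 if talks fail, so the seller offers 15 and keeps 85.
Round 2 (the buyer proposes): the seller can get 85 next round, worth 0.61 × 85 = 51.85 now, so the buyer offers 51.85, keeping 48.15.
Round 1 (the seller proposes): the buyer can get 48.15 next round, worth 0.61 × 48.15 = 29.3715 now. The seller offers 29.3715 and keeps 100 − 29.3715 = 70.6285.

29.37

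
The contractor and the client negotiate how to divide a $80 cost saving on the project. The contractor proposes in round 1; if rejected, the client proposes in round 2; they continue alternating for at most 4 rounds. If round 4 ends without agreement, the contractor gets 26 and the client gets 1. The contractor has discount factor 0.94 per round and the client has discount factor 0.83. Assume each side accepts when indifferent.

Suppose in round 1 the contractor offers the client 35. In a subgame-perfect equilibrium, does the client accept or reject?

Reject

Work out the client's continuation value if the offer is rejected.
Round 4 (the client proposes): the contractor gets 26 if talks fail, so the client offers 26 and keeps 54.
Round 3 (the contractor proposes): the client can get 54 next round, worth 0.83 × 54 = 44.82 now, so the contractor offers 44.82, keeping 35.18.
Round 2 (the client proposes): the contractor can get 35.18 next round, worth 0.94 × 35.18 = 33.0692 now. The client offers 33.0692 and keeps 80 − 33.0692 = 46.9308.
So by rejecting in round 1, the client gets 46.9308 next round, worth 0.83 × 46.9308 = 38.952564 now.
Offer 35 < 38.952564, so the client rejects.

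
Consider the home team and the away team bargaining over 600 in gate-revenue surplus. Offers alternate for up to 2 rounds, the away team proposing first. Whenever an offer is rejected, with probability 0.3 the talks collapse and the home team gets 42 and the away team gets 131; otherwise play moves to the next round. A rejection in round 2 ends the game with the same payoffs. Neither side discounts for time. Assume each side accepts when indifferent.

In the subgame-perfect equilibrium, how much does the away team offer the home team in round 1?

Round 2 (the home team proposes): the away team gets 131 if talks fail, so the home team offers 131 and keeps 469.
Round 1 (the away team proposes): rejecting gives the home team an expected 0.7 × 469 + 0.3 × 42 = 340.9. The away team offers 340.9 and keeps 600 − 340.9 = 259.1.

340.9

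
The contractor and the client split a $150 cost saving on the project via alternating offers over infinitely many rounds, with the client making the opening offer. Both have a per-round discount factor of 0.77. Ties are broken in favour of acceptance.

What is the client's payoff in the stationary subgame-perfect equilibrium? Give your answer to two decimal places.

In a stationary SPE each proposer offers the other exactly their discounted continuation value.
If the client keeps x when proposing and the contractor keeps y when proposing, then x = 150 − 0.77y and y = 150 − 0.77x.
Solving: x = 150(1 − 0.77) / (1 − 0.77·0.77) = 34.5 / 0.4071 ≈ 84.7458.
The contractor gets 150 − 84.7458 ≈ 65.2542.

84.75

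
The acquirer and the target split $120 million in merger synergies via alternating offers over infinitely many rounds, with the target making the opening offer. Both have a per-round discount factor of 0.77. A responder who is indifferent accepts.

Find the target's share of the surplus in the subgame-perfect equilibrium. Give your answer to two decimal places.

Let x be the target's share when the target proposes and y be the acquirer's share when the acquirer proposes.
The acquirer accepts iff offered ≥ 0.77·y, so x = 120 − 0.77y. Symmetrically y = 120 − 0.77x.
Substituting: x = 120 − 0.77(120 − 0.77x), giving x(1 − 0.77·0.77) = 120(1 − 0.77).
So x = 120 × 0.23 / 0.4071 ≈ 67.7966, and the acquirer receives 120 − x ≈ 52.2034.

67.80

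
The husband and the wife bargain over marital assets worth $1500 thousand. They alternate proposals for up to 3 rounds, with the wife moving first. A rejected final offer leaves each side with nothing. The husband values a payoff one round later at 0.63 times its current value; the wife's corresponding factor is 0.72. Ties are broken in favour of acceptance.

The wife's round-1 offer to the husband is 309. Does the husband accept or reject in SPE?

Accept

Round 3 (the wife proposes): the husband will accept anything ≥ 0, so the wife offers 0 and keeps 1500.
Round 2 (the husband proposes): the wife can get 1500 next round, worth 0.72 × 1500 = 1080 now, so the husband offers 1080, keeping 420.
So by rejecting in round 1, the husband gets 420 next round, worth 0.63 × 420 = 264.6 now.
Offer 309 ≥ 264.6, so the husband accepts.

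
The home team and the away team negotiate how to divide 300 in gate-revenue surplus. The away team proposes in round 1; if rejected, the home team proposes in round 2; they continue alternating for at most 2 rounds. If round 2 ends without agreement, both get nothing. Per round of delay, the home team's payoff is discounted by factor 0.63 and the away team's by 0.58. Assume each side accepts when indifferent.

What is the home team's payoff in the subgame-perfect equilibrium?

189

Round 2 (the home team proposes): rejection yields 0 for the away team; the home team offers 0 and keeps 300.
Round 1 (the away team proposes): the home team can get 300 next round, worth 0.63 × 300 = 189 now. The away team offers 189 and keeps 300 − 189 = 111.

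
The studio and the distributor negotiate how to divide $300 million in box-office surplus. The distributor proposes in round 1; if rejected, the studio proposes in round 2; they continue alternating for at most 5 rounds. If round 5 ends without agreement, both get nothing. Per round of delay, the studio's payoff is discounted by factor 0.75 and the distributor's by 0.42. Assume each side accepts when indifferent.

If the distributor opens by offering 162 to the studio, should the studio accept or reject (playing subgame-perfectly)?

Round 5 (the distributor proposes): the studio will accept anything ≥ 0, so the distributor offers 0 and keeps 300.
Round 4 (the studio proposes): the distributor can get 300 next round, worth 0.42 × 300 = 126 now. The studio offers 126 and keeps 300 − 126 = 174.
Round 3 (the distributor proposes): the studio can get 174 next round, worth 0.75 × 174 = 130.5 now; the distributor offers that and keeps 169.5.
Round 2 (the studio proposes): the distributor can get 169.5 next round, worth 0.42 × 169.5 = 71.19 now. The studio offers 71.19 and keeps 300 − 71.19 = 228.81.
So by rejecting in round 1, the studio gets 228.81 next round, worth 0.75 × 228.81 = 171.6075 now.
Offer 162 < 171.6075, so the studio rejects.

Reject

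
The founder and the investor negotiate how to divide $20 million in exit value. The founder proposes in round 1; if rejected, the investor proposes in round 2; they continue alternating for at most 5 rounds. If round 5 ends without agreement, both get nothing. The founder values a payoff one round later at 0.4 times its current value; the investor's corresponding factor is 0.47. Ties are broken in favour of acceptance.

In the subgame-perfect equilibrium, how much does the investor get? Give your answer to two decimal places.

Solve by backward induction from round 5.
Round 5 (the founder proposes): rejection yields 0 for the investor; the founder offers 0 and keeps 20.
Round 4 (the investor proposes): the founder can get 20 next round, worth 0.4 × 20 = 8 now; the investor offers that and keeps 12.
Round 3 (the founder proposes): the investor can get 12 next round, worth 0.47 × 12 = 5.64 now. The founder offers 5.64 and keeps 20 − 5.64 = 14.36.
Round 2 (the investor proposes): the founder can get 14.36 next round, worth 0.4 × 14.36 = 5.744 now, so the investor offers 5.744, keeping 14.256.
Round 1 (the founder proposes): the investor can get 14.256 next round, worth 0.47 × 14.256 = 6.70032 now; the founder offers that and keeps 13.29968.

6.70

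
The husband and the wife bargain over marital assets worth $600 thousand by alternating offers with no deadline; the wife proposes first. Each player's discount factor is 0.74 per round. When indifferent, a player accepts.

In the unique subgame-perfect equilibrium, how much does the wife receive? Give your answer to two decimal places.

344.83

In a stationary SPE each proposer offers the other exactly their discounted continuation value.
If the wife keeps x when proposing and the husband keeps y when proposing, then x = 600 − 0.74y and y = 600 − 0.74x.
Solving: x = 600(1 − 0.74) / (1 − 0.74·0.74) = 156 / 0.4524 ≈ 344.8276.
The husband gets 600 − 344.8276 ≈ 255.1724.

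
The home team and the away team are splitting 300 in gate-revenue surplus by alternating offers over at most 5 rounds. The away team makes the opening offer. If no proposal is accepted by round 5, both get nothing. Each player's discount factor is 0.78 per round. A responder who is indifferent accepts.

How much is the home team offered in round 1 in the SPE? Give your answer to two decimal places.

Work backward from the last round.
Round 5 (the away team proposes): the home team will accept anything ≥ 0, so the away team offers 0 and keeps 300.
Round 4 (the home team proposes): the away team can get 300 next round, worth 0.78 × 300 = 234 now; the home team offers that and keeps 66.
Round 3 (the away team proposes): the home team can get 66 next round, worth 0.78 × 66 = 51.48 now. The away team offers 51.48 and keeps 300 − 51.48 = 248.52.
Round 2 (the home team proposes): the away team can get 248.52 next round, worth 0.78 × 248.52 = 193.8456 now. The home team offers 193.8456 and keeps 300 − 193.8456 = 106.1544.
Round 1 (the away team proposes): the home team can get 106.1544 next round, worth 0.78 × 106.1544 = 82.800432 now. The away team offers 82.800432 and keeps 300 − 82.800432 = 217.199568.

82.80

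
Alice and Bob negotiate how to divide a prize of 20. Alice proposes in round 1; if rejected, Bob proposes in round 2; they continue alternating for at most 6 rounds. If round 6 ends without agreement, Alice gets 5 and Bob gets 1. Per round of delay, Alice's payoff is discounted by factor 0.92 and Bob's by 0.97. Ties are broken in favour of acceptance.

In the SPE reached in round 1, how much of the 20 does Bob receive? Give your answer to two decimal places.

Round 6 (Bob proposes): Alice gets 5 if talks fail, so Bob offers 5 and keeps 15.
Round 5 (Alice proposes): Bob can get 15 next round, worth 0.97 × 15 = 14.55 now; Alice offers that and keeps 5.45.
Round 4 (Bob proposes): Alice can get 5.45 next round, worth 0.92 × 5.45 = 5.014 now, so Bob offers 5.014, keeping 14.986.
Round 3 (Alice proposes): Bob can get 14.986 next round, worth 0.97 × 14.986 = 14.53642 now. Alice offers 14.53642 and keeps 20 − 14.53642 = 5.46358.
Round 2 (Bob proposes): Alice can get 5.46358 next round, worth 0.92 × 5.46358 = 5.0264936 now; Bob offers that and keeps 14.9735064.
Round 1 (Alice proposes): Bob can get 14.9735064 next round, worth 0.97 × 14.9735064 = 14.524301208 now, so Alice offers 14.524301208, keeping 5.475698792.

14.52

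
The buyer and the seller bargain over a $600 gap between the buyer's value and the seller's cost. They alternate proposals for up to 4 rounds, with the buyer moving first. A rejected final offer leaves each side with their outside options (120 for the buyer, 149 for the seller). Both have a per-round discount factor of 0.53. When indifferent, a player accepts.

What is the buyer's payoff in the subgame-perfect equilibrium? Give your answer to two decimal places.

Round 4 (the seller proposes): the buyer gets 120 if talks fail, so the seller offers 120 and keeps 480.
Round 3 (the buyer proposes): the seller can get 480 next round, worth 0.53 × 480 = 254.4 now, so the buyer offers 254.4, keeping 345.6.
Round 2 (the seller proposes): the buyer can get 345.6 next round, worth 0.53 × 345.6 = 183.168 now. The seller offers 183.168 and keeps 600 − 183.168 = 416.832.
Round 1 (the buyer proposes): the seller can get 416.832 next round, worth 0.53 × 416.832 = 220.92096 now; the buyer offers that and keeps 379.07904.

379.08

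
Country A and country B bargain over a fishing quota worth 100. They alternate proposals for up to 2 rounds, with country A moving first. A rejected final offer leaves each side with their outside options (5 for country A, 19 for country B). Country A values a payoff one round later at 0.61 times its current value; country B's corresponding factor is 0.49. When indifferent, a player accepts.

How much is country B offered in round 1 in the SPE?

By backward induction:
Round 2 (country B proposes): country A gets 5 if talks fail, so country B offers 5 and keeps 95.
Round 1 (country A proposes): country B can get 95 next round, worth 0.49 × 95 = 46.55 now, so country A offers 46.55, keeping 53.45.

46.55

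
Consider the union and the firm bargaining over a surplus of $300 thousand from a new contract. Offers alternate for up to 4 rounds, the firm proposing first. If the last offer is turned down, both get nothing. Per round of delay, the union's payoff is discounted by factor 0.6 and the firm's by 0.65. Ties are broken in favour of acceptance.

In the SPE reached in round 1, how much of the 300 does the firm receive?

166.8

Work backward from the last round.
Round 4 (the union proposes): the firm will accept anything ≥ 0, so the union offers 0 and keeps 300.
Round 3 (the firm proposes): the union can get 300 next round, worth 0.6 × 300 = 180 now. The firm offers 180 and keeps 300 − 180 = 120.
Round 2 (the union proposes): the firm can get 120 next round, worth 0.65 × 120 = 78 now; the union offers that and keeps 222.
Round 1 (the firm proposes): the union can get 222 next round, worth 0.6 × 222 = 133.2 now; the firm offers that and keeps 166.8.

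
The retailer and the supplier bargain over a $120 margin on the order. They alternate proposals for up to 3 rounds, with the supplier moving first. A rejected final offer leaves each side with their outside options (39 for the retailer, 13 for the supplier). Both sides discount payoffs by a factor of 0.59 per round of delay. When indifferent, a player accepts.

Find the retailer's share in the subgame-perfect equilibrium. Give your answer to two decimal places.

Round 3 (the supplier proposes): the retailer gets 39 if talks fail, so the supplier offers 39 and keeps 81.
Round 2 (the retailer proposes): the supplier can get 81 next round, worth 0.59 × 81 = 47.79 now, so the retailer offers 47.79, keeping 72.21.
Round 1 (the supplier proposes): the retailer can get 72.21 next round, worth 0.59 × 72.21 = 42.6039 now; the supplier offers that and keeps 77.3961.

42.60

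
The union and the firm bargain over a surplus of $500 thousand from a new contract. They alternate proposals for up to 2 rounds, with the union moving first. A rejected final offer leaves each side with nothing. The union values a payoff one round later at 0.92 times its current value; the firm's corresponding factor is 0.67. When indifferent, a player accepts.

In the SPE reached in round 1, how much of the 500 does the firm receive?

Round 2 (the firm proposes): the union will accept anything ≥ 0, so the firm offers 0 and keeps 500.
Round 1 (the union proposes): the firm can get 500 next round, worth 0.67 × 500 = 335 now; the union offers that and keeps 165.

335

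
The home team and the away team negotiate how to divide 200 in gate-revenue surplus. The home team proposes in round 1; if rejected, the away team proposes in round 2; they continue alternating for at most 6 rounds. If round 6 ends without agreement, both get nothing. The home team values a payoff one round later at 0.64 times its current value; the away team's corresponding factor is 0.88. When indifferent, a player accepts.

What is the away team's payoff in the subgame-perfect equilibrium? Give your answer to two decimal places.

154.87

By backward induction:
Round 6 (the away team proposes): rejection yields 0 for the home team; the away team offers 0 and keeps 200.
Round 5 (the home team proposes): the away team can get 200 next round, worth 0.88 × 200 = 176 now; the home team offers that and keeps 24.
Round 4 (the away team proposes): the home team can get 24 next round, worth 0.64 × 24 = 15.36 now, so the away team offers 15.36, keeping 184.64.
Round 3 (the home team proposes): the away team can get 184.64 next round, worth 0.88 × 184.64 = 162.4832 now. The home team offers 162.4832 and keeps 200 − 162.4832 = 37.5168.
Round 2 (the away team proposes): the home team can get 37.5168 next round, worth 0.64 × 37.5168 = 24.010752 now, so the away team offers 24.010752, keeping 175.989248.
Round 1 (the home team proposes): the away team can get 175.989248 next round, worth 0.88 × 175.989248 = 154.87053824 now; the home team offers that and keeps 45.12946176.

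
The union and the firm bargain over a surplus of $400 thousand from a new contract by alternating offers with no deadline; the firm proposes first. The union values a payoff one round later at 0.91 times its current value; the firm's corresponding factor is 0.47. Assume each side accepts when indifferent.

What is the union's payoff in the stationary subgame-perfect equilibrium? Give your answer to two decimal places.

337.10

In a stationary SPE each proposer offers the other exactly their discounted continuation value.
If the firm keeps x when proposing and the union keeps y when proposing, then x = 400 − 0.91y and y = 400 − 0.47x.
Solving: x = 400(1 − 0.91) / (1 − 0.47·0.91) = 36 / 0.5723 ≈ 62.9041.
The union gets 400 − 62.9041 ≈ 337.0959.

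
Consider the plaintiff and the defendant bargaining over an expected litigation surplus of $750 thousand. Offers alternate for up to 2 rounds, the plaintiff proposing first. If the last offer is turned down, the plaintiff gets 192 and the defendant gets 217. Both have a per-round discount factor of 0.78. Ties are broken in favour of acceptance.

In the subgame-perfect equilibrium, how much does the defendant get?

Round 2 (the defendant proposes): the plaintiff gets 192 if talks fail, so the defendant offers 192 and keeps 558.
Round 1 (the plaintiff proposes): the defendant can get 558 next round, worth 0.78 × 558 = 435.24 now; the plaintiff offers that and keeps 314.76.

435.24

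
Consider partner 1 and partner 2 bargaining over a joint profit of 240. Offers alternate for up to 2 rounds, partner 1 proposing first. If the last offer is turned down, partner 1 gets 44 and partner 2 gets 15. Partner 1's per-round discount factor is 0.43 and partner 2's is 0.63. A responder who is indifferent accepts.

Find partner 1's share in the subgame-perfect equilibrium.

Round 2 (partner 2 proposes): partner 1 gets 44 if talks fail, so partner 2 offers 44 and keeps 196.
Round 1 (partner 1 proposes): partner 2 can get 196 next round, worth 0.63 × 196 = 123.48 now; partner 1 offers that and keeps 116.52.

116.52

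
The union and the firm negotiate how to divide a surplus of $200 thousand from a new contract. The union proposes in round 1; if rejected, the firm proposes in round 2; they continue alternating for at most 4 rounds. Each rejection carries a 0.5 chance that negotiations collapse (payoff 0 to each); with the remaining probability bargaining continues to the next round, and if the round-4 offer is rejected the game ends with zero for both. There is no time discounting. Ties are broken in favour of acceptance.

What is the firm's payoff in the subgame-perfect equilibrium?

Round 4 (the firm proposes): rejection yields 0 for the union; the firm offers 0 and keeps 200.
Round 3 (the union proposes): rejecting gives the firm an expected 0.5 × 200 = 100. The union offers 100 and keeps 200 − 100 = 100.
Round 2 (the firm proposes): rejecting gives the union an expected 0.5 × 100 = 50; the firm offers that and keeps 150.
Round 1 (the union proposes): rejecting gives the firm an expected 0.5 × 150 = 75; the union offers that and keeps 125.

75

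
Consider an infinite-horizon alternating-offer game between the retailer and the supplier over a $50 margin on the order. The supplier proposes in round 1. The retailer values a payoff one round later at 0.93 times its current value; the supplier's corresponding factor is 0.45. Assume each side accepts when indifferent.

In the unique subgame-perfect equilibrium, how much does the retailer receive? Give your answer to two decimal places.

In a stationary SPE each proposer offers the other exactly their discounted continuation value.
If the supplier keeps x when proposing and the retailer keeps y when proposing, then x = 50 − 0.93y and y = 50 − 0.45x.
Solving: x = 50(1 − 0.93) / (1 − 0.45·0.93) = 3.5 / 0.5815 ≈ 6.0189.
The retailer gets 50 − 6.0189 ≈ 43.9811.

43.98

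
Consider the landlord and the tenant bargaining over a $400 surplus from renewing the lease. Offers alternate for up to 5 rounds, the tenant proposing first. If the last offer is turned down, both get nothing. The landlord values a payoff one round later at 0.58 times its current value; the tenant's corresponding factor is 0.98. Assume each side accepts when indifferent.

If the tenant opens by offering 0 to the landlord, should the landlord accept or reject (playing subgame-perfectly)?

Reject

Round 5 (the tenant proposes): the landlord will accept anything ≥ 0, so the tenant offers 0 and keeps 400.
Round 4 (the landlord proposes): the tenant can get 400 next round, worth 0.98 × 400 = 392 now, so the landlord offers 392, keeping 8.
Round 3 (the tenant proposes): the landlord can get 8 next round, worth 0.58 × 8 = 4.64 now; the tenant offers that and keeps 395.36.
Round 2 (the landlord proposes): the tenant can get 395.36 next round, worth 0.98 × 395.36 = 387.4528 now; the landlord offers that and keeps 12.5472.
So by rejecting in round 1, the landlord gets 12.5472 next round, worth 0.58 × 12.5472 = 7.277376 now.
Offer 0 < 7.277376, so the landlord rejects.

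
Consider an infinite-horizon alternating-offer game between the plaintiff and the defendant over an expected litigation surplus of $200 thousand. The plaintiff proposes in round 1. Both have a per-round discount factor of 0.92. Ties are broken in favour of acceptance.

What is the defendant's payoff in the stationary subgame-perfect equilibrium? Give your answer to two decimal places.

95.83

Let x be the plaintiff's share when the plaintiff proposes and y be the defendant's share when the defendant proposes.
The defendant accepts iff offered ≥ 0.92·y, so x = 200 − 0.92y. Symmetrically y = 200 − 0.92x.
Substituting: x = 200 − 0.92(200 − 0.92x), giving x(1 − 0.92·0.92) = 200(1 − 0.92).
So x = 200 × 0.08 / 0.1536 ≈ 104.1667, and the defendant receives 200 − x ≈ 95.8333.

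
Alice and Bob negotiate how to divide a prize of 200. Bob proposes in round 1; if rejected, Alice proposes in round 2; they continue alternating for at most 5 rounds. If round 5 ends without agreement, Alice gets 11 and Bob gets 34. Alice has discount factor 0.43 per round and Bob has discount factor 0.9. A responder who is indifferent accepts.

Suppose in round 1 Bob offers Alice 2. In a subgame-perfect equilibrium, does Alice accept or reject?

Reject

Round 5 (Bob proposes): Alice gets 11 if talks fail, so Bob offers 11 and keeps 189.
Round 4 (Alice proposes): Bob can get 189 next round, worth 0.9 × 189 = 170.1 now; Alice offers that and keeps 29.9.
Round 3 (Bob proposes): Alice can get 29.9 next round, worth 0.43 × 29.9 = 12.857 now; Bob offers that and keeps 187.143.
Round 2 (Alice proposes): Bob can get 187.143 next round, worth 0.9 × 187.143 = 168.4287 now; Alice offers that and keeps 31.5713.
So by rejecting in round 1, Alice gets 31.5713 next round, worth 0.43 × 31.5713 = 13.575659 now.
Offer 2 < 13.575659, so Alice rejects.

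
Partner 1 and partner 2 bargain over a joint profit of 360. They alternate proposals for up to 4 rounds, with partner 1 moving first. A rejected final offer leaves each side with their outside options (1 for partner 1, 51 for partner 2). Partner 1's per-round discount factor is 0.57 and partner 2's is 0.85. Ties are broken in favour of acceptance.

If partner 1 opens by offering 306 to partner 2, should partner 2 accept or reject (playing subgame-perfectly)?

Accept

Work out partner 2's continuation value if the offer is rejected.
Round 4 (partner 2 proposes): partner 1 gets 1 if talks fail, so partner 2 offers 1 and keeps 359.
Round 3 (partner 1 proposes): partner 2 can get 359 next round, worth 0.85 × 359 = 305.15 now; partner 1 offers that and keeps 54.85.
Round 2 (partner 2 proposes): partner 1 can get 54.85 next round, worth 0.57 × 54.85 = 31.2645 now. Partner 2 offers 31.2645 and keeps 360 − 31.2645 = 328.7355.
So by rejecting in round 1, partner 2 gets 328.7355 next round, worth 0.85 × 328.7355 = 279.425175 now.
Offer 306 ≥ 279.425175, so partner 2 accepts.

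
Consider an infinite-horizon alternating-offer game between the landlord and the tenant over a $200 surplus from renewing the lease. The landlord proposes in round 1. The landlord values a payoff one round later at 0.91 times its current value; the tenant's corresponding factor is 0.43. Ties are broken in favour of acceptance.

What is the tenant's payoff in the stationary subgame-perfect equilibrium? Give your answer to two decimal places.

When the landlord proposes, the tenant accepts any offer worth at least 0.43 times what the tenant would get by proposing next round; and vice versa.
This gives x = 200 − 0.43y and y = 200 − 0.91x, where x and y are each side's share when it proposes.
Hence (1 − 0.43·0.91)x = 200(1 − 0.43), i.e. 0.6087·x = 114.
x ≈ 187.2844; the tenant's share is 200 − x ≈ 12.7156.

12.72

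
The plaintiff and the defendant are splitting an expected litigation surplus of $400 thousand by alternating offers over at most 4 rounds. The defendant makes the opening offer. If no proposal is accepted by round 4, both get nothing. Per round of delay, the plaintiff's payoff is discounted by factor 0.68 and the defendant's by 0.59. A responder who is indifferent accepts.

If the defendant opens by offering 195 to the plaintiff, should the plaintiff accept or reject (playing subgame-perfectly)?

Round 4 (the plaintiff proposes): the defendant will accept anything ≥ 0, so the plaintiff offers 0 and keeps 400.
Round 3 (the defendant proposes): the plaintiff can get 400 next round, worth 0.68 × 400 = 272 now, so the defendant offers 272, keeping 128.
Round 2 (the plaintiff proposes): the defendant can get 128 next round, worth 0.59 × 128 = 75.52 now. The plaintiff offers 75.52 and keeps 400 − 75.52 = 324.48.
So by rejecting in round 1, the plaintiff gets 324.48 next round, worth 0.68 × 324.48 = 220.6464 now.
Offer 195 < 220.6464, so the plaintiff rejects.

Reject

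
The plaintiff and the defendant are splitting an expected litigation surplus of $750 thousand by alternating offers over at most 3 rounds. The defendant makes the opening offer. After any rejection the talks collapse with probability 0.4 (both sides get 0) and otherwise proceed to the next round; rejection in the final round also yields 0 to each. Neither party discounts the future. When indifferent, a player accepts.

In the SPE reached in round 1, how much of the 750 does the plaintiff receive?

180

Round 3 (the defendant proposes): rejection yields 0 for the plaintiff; the defendant offers 0 and keeps 750.
Round 2 (the plaintiff proposes): rejecting gives the defendant an expected 0.6 × 750 = 450. The plaintiff offers 450 and keeps 750 − 450 = 300.
Round 1 (the defendant proposes): rejecting gives the plaintiff an expected 0.6 × 300 = 180. The defendant offers 180 and keeps 750 − 180 = 570.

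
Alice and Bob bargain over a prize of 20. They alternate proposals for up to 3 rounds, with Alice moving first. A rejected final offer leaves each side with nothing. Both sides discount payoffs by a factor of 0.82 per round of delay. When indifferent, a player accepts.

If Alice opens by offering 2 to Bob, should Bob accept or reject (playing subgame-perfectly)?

Round 3 (Alice proposes): Bob will accept anything ≥ 0, so Alice offers 0 and keeps 20.
Round 2 (Bob proposes): Alice can get 20 next round, worth 0.82 × 20 = 16.4 now; Bob offers that and keeps 3.6.
So by rejecting in round 1, Bob gets 3.6 next round, worth 0.82 × 3.6 = 2.952 now.
Offer 2 < 2.952, so Bob rejects.

Reject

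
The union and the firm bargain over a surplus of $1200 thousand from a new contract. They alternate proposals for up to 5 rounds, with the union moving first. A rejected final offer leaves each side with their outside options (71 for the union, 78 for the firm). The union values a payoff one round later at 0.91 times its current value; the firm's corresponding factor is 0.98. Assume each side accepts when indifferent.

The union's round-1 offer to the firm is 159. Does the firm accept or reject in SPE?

Reject

Work out the firm's continuation value if the offer is rejected.
Round 5 (the union proposes): the firm gets 78 if talks fail, so the union offers 78 and keeps 1122.
Round 4 (the firm proposes): the union can get 1122 next round, worth 0.91 × 1122 = 1021.02 now, so the firm offers 1021.02, keeping 178.98.
Round 3 (the union proposes): the firm can get 178.98 next round, worth 0.98 × 178.98 = 175.4004 now; the union offers that and keeps 1024.5996.
Round 2 (the firm proposes): the union can get 1024.5996 next round, worth 0.91 × 1024.5996 = 932.385636 now; the firm offers that and keeps 267.614364.
So by rejecting in round 1, the firm gets 267.614364 next round, worth 0.98 × 267.614364 = 262.26207672 now.
Offer 159 < 262.26207672, so the firm rejects.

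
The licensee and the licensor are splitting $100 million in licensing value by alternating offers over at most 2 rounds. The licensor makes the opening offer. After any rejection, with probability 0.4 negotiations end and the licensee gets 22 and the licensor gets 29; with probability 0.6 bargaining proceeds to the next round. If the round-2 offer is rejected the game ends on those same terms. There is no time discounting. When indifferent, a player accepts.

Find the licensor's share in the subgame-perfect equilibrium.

Round 2 (the licensee proposes): the licensor gets 29 if talks fail, so the licensee offers 29 and keeps 71.
Round 1 (the licensor proposes): rejecting gives the licensee an expected 0.6 × 71 + 0.4 × 22 = 51.4, so the licensor offers 51.4, keeping 48.6.

48.6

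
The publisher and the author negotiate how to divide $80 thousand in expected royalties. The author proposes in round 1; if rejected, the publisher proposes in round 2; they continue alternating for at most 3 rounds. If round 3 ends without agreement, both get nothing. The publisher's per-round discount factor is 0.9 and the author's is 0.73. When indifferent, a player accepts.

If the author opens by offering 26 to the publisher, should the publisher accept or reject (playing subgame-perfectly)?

Accept

Work out the publisher's continuation value if the offer is rejected.
Round 3 (the author proposes): rejection yields 0 for the publisher; the author offers 0 and keeps 80.
Round 2 (the publisher proposes): the author can get 80 next round, worth 0.73 × 80 = 58.4 now. The publisher offers 58.4 and keeps 80 − 58.4 = 21.6.
So by rejecting in round 1, the publisher gets 21.6 next round, worth 0.9 × 21.6 = 19.44 now.
Offer 26 ≥ 19.44, so the publisher accepts.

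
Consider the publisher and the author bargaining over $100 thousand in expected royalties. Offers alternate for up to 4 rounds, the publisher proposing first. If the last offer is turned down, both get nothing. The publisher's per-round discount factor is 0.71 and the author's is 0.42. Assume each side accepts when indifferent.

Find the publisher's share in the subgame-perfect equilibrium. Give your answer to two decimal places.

75.30

Round 4 (the author proposes): rejection yields 0 for the publisher; the author offers 0 and keeps 100.
Round 3 (the publisher proposes): the author can get 100 next round, worth 0.42 × 100 = 42 now; the publisher offers that and keeps 58.
Round 2 (the author proposes): the publisher can get 58 next round, worth 0.71 × 58 = 41.18 now; the author offers that and keeps 58.82.
Round 1 (the publisher proposes): the author can get 58.82 next round, worth 0.42 × 58.82 = 24.7044 now; the publisher offers that and keeps 75.2956.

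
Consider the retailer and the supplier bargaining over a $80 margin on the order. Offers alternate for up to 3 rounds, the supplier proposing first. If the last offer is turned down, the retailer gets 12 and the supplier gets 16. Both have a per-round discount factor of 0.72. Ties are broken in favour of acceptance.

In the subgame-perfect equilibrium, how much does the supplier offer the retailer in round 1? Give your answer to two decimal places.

22.35

Solve by backward induction from round 3.
Round 3 (the supplier proposes): the retailer gets 12 if talks fail, so the supplier offers 12 and keeps 68.
Round 2 (the retailer proposes): the supplier can get 68 next round, worth 0.72 × 68 = 48.96 now; the retailer offers that and keeps 31.04.
Round 1 (the supplier proposes): the retailer can get 31.04 next round, worth 0.72 × 31.04 = 22.3488 now; the supplier offers that and keeps 57.6512.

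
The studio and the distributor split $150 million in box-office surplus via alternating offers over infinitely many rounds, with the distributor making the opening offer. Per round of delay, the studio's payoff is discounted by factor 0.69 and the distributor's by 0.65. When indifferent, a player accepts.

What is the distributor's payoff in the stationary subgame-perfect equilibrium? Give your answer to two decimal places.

84.32

Let x be the distributor's share when the distributor proposes and y be the studio's share when the studio proposes.
The studio accepts iff offered ≥ 0.69·y, so x = 150 − 0.69y. Symmetrically y = 150 − 0.65x.
Substituting: x = 150 − 0.69(150 − 0.65x), giving x(1 − 0.65·0.69) = 150(1 − 0.69).
So x = 150 × 0.31 / 0.5515 ≈ 84.3155, and the studio receives 150 − x ≈ 65.6845.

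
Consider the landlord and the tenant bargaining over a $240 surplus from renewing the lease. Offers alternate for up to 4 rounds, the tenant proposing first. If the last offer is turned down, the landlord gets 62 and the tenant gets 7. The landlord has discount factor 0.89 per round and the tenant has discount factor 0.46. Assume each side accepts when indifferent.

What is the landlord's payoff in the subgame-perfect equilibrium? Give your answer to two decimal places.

200.24

Round 4 (the landlord proposes): the tenant gets 7 if talks fail, so the landlord offers 7 and keeps 233.
Round 3 (the tenant proposes): the landlord can get 233 next round, worth 0.89 × 233 = 207.37 now. The tenant offers 207.37 and keeps 240 − 207.37 = 32.63.
Round 2 (the landlord proposes): the tenant can get 32.63 next round, worth 0.46 × 32.63 = 15.0098 now. The landlord offers 15.0098 and keeps 240 − 15.0098 = 224.9902.
Round 1 (the tenant proposes): the landlord can get 224.9902 next round, worth 0.89 × 224.9902 = 200.241278 now, so the tenant offers 200.241278, keeping 39.758722.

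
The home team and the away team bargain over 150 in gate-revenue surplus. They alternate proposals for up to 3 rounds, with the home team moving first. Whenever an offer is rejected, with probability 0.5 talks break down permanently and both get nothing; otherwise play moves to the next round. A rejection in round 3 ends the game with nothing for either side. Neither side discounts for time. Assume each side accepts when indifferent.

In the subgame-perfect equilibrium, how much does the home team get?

112.5

Round 3 (the home team proposes): the away team will accept anything ≥ 0, so the home team offers 0 and keeps 150.
Round 2 (the away team proposes): rejecting gives the home team an expected 0.5 × 150 = 75; the away team offers that and keeps 75.
Round 1 (the home team proposes): rejecting gives the away team an expected 0.5 × 75 = 37.5. The home team offers 37.5 and keeps 150 − 37.5 = 112.5.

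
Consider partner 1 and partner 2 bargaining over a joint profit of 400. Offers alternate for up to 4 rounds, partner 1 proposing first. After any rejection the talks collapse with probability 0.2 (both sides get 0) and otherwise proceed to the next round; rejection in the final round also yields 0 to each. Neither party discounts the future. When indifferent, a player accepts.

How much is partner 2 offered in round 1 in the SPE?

Round 4 (partner 2 proposes): partner 1 will accept anything ≥ 0, so partner 2 offers 0 and keeps 400.
Round 3 (partner 1 proposes): rejecting gives partner 2 an expected 0.8 × 400 = 320, so partner 1 offers 320, keeping 80.
Round 2 (partner 2 proposes): rejecting gives partner 1 an expected 0.8 × 80 = 64. Partner 2 offers 64 and keeps 400 − 64 = 336.
Round 1 (partner 1 proposes): rejecting gives partner 2 an expected 0.8 × 336 = 268.8, so partner 1 offers 268.8, keeping 131.2.

268.8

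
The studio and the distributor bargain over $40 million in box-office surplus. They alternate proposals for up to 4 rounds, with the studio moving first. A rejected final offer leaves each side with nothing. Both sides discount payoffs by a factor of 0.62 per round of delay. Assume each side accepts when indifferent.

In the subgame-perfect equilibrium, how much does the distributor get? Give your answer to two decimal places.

18.96

Round 4 (the distributor proposes): rejection yields 0 for the studio; the distributor offers 0 and keeps 40.
Round 3 (the studio proposes): the distributor can get 40 next round, worth 0.62 × 40 = 24.8 now; the studio offers that and keeps 15.2.
Round 2 (the distributor proposes): the studio can get 15.2 next round, worth 0.62 × 15.2 = 9.424 now. The distributor offers 9.424 and keeps 40 − 9.424 = 30.576.
Round 1 (the studio proposes): the distributor can get 30.576 next round, worth 0.62 × 30.576 = 18.95712 now, so the studio offers 18.95712, keeping 21.04288.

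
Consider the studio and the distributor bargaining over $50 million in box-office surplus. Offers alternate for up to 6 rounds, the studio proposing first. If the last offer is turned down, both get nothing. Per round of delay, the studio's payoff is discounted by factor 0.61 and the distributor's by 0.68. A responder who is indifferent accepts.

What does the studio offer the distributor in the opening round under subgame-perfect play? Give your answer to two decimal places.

Solve by backward induction from round 6.
Round 6 (the distributor proposes): rejection yields 0 for the studio; the distributor offers 0 and keeps 50.
Round 5 (the studio proposes): the distributor can get 50 next round, worth 0.68 × 50 = 34 now; the studio offers that and keeps 16.
Round 4 (the distributor proposes): the studio can get 16 next round, worth 0.61 × 16 = 9.76 now. The distributor offers 9.76 and keeps 50 − 9.76 = 40.24.
Round 3 (the studio proposes): the distributor can get 40.24 next round, worth 0.68 × 40.24 = 27.3632 now; the studio offers that and keeps 22.6368.
Round 2 (the distributor proposes): the studio can get 22.6368 next round, worth 0.61 × 22.6368 = 13.808448 now. The distributor offers 13.808448 and keeps 50 − 13.808448 = 36.191552.
Round 1 (the studio proposes): the distributor can get 36.191552 next round, worth 0.68 × 36.191552 = 24.61025536 now. The studio offers 24.61025536 and keeps 50 − 24.61025536 = 25.38974464.

24.61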